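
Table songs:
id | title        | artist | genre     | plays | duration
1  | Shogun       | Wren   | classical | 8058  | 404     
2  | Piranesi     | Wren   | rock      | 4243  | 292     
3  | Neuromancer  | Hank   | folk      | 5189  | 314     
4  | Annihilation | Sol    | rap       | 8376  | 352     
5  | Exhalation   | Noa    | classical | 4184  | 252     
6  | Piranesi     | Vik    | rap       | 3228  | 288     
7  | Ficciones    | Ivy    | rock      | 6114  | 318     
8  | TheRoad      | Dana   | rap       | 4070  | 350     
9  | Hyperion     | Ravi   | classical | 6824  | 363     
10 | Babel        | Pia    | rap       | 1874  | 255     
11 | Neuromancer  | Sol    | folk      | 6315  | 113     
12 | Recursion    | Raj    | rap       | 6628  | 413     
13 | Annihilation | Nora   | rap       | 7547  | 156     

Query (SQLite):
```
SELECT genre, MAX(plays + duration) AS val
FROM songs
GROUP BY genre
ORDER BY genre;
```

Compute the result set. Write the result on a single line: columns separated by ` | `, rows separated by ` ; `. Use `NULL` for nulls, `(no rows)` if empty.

For each row compute plays + duration.
Group by genre; take MAX of the expression per group.
  classical: ids {1, 5, 9} → MAX(plays + duration)=8462
  folk: ids {3, 11} → MAX(plays + duration)=6428
  rap: ids {4, 6, 8, 10, 12, 13} → MAX(plays + duration)=8728
  rock: ids {2, 7} → MAX(plays + duration)=6432

classical | 8462 ; folk | 6428 ; rap | 8728 ; rock | 6432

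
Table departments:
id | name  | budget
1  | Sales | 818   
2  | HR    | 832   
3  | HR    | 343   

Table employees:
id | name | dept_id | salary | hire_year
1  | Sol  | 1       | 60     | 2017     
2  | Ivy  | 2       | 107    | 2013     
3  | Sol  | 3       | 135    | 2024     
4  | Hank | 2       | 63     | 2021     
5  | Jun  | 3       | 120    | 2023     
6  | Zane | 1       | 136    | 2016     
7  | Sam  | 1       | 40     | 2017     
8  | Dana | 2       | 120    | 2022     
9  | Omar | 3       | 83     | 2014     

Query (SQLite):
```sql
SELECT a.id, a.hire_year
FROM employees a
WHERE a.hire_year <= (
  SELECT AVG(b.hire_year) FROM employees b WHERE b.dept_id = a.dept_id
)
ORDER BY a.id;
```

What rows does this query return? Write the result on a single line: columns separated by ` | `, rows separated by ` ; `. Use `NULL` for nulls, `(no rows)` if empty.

For each employees row a, compute AVG(hire_year) over rows sharing a.dept_id.
Keep row a if a.hire_year <= that per-group AVG.
  dept_id=1: AVG(hire_year) = 2016.666667
  dept_id=2: AVG(hire_year) = 2018.666667
  dept_id=3: AVG(hire_year) = 2020.333333

2 | 2013 ; 6 | 2016 ; 9 | 2014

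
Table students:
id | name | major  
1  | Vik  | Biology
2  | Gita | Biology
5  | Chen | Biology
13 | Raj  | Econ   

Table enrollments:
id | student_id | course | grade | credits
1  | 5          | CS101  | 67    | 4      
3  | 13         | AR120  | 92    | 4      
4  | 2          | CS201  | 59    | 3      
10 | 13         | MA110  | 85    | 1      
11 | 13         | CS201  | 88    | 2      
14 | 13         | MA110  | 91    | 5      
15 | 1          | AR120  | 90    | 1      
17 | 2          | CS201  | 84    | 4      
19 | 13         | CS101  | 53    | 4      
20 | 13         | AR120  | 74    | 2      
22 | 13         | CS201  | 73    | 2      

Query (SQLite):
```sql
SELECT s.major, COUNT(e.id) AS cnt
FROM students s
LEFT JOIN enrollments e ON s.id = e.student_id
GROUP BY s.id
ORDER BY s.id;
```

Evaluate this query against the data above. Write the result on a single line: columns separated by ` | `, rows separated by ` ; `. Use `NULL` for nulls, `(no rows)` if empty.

LEFT JOIN keeps every students row; unmatched ones get NULL for enrollments columns.
Group by students.id and compute COUNT(e.id). COUNT(col) of an all-NULL group is 0.
  1: ids {15} → COUNT(e.id)=1
  2: ids {4, 17} → COUNT(e.id)=2
  5: ids {1} → COUNT(e.id)=1
  13: ids {3, 10, 11, 14, 19, 20, 22} → COUNT(e.id)=7

Biology | 1 ; Biology | 2 ; Biology | 1 ; Econ | 7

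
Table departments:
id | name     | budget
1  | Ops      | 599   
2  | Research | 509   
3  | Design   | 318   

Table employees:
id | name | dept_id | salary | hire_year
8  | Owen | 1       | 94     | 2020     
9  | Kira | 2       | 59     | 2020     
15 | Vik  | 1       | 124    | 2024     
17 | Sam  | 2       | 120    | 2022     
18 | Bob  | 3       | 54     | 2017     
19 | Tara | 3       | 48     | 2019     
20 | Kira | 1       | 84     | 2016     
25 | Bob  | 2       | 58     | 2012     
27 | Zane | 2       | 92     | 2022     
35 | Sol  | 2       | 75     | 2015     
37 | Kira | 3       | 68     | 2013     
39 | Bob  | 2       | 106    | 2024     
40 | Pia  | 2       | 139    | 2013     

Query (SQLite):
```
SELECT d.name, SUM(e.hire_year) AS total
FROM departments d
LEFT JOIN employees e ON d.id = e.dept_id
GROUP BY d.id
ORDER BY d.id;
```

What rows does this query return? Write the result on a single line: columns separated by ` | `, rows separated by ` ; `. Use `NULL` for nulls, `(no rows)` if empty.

LEFT JOIN keeps every departments row; unmatched ones get NULL for employees columns.
Group by departments.id and compute SUM(e.hire_year). SUM over an all-NULL group is NULL.
  1: ids {8, 15, 20} → SUM(e.hire_year)=6060
  2: ids {9, 17, 25, 27, 35, 39, 40} → SUM(e.hire_year)=14128
  3: ids {18, 19, 37} → SUM(e.hire_year)=6049

Ops | 6060 ; Research | 14128 ; Design | 6049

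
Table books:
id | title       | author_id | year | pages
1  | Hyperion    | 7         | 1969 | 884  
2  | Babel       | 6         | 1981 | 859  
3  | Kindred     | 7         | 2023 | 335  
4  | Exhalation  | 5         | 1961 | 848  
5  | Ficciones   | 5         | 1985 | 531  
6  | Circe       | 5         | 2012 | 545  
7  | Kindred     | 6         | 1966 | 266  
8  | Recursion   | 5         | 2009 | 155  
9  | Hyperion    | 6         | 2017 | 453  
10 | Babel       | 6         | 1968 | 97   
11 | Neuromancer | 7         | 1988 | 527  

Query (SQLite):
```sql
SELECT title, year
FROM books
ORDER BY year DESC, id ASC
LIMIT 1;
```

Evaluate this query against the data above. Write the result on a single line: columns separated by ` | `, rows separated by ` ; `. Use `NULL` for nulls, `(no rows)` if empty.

Kindred | 2023

Sort by year desc, tiebreak id asc: (2023, id=3), (2017, id=9), (2012, id=6), (2009, id=8) …. Take first 1.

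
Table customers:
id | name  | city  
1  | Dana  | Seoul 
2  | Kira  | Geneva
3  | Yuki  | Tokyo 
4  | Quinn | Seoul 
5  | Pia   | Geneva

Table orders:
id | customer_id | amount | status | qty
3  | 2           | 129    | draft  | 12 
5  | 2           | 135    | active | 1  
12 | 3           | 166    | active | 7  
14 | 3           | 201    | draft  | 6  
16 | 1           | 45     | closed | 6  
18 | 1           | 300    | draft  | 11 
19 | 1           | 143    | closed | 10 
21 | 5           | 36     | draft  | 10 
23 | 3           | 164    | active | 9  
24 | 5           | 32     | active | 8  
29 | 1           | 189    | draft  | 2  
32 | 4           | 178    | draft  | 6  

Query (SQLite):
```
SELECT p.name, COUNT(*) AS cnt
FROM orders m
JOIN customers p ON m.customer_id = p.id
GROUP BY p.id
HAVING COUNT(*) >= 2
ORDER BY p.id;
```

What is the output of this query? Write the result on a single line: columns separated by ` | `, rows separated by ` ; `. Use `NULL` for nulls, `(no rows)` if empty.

Dana | 4 ; Kira | 2 ; Yuki | 3 ; Pia | 2

Join each orders row to its customers via customer_id.
Group joined rows by customers.id; compute COUNT(*) per group.
HAVING: keep groups with count ≥ 2.
  1: ids {16, 18, 19, 29} → COUNT(*)=4
  2: ids {3, 5} → COUNT(*)=2
  3: ids {12, 14, 23} → COUNT(*)=3
  4: ids {32} → COUNT(*)=1
  5: ids {21, 24} → COUNT(*)=2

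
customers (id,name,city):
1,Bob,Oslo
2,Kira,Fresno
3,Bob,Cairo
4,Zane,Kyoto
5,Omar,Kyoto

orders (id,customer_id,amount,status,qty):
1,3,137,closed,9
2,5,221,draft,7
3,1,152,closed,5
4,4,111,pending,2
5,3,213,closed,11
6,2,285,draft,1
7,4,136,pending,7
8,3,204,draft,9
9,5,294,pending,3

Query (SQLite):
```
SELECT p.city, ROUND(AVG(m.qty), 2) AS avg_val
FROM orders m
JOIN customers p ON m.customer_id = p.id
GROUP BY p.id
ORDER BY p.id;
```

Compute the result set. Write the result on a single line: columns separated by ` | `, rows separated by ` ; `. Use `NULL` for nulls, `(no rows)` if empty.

Oslo | 5 ; Fresno | 1 ; Cairo | 9.67 ; Kyoto | 4.5 ; Kyoto | 5

Join each orders row to its customers via customer_id.
Group joined rows by customers.id; compute ROUND(AVG(m.qty), 2) per group.
  1: ids {3} → ROUND(AVG(m.qty), 2)=5
  2: ids {6} → ROUND(AVG(m.qty), 2)=1
  3: ids {1, 5, 8} → ROUND(AVG(m.qty), 2)=9.67
  4: ids {4, 7} → ROUND(AVG(m.qty), 2)=4.5
  5: ids {2, 9} → ROUND(AVG(m.qty), 2)=5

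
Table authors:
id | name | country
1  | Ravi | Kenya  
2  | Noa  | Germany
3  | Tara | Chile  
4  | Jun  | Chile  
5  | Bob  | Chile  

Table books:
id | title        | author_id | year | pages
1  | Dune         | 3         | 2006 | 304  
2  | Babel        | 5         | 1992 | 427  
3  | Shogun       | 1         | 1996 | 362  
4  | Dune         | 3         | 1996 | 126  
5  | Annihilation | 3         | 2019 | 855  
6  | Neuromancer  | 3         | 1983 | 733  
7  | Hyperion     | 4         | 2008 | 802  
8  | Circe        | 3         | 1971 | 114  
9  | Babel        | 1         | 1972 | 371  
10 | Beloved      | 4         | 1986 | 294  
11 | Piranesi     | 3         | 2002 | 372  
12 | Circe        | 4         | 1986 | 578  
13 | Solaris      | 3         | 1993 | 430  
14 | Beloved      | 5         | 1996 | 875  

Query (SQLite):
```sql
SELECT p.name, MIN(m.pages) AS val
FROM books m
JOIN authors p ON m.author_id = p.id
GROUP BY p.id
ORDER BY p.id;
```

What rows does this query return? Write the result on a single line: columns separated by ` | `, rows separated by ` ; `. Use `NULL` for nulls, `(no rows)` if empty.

Join each books row to its authors via author_id.
Group joined rows by authors.id; compute MIN(m.pages) per group.
  1: ids {3, 9} → MIN(m.pages)=362
  3: ids {1, 4, 5, 6, 8, 11, 13} → MIN(m.pages)=114
  4: ids {7, 10, 12} → MIN(m.pages)=294
  5: ids {2, 14} → MIN(m.pages)=427

Ravi | 362 ; Tara | 114 ; Jun | 294 ; Bob | 427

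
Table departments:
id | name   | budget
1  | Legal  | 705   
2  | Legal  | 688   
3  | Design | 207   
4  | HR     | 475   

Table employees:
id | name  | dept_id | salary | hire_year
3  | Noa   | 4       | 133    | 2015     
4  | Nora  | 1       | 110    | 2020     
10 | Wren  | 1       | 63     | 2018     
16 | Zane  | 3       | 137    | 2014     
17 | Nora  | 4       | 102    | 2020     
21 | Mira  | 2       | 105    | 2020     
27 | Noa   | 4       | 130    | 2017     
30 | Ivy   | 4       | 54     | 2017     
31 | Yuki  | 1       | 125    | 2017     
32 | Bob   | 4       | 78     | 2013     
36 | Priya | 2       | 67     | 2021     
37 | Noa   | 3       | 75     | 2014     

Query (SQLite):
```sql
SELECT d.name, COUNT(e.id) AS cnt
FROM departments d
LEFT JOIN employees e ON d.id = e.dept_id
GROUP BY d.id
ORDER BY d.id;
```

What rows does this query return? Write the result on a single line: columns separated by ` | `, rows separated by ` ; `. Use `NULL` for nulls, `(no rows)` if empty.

Legal | 3 ; Legal | 2 ; Design | 2 ; HR | 5

LEFT JOIN keeps every departments row; unmatched ones get NULL for employees columns.
Group by departments.id and compute COUNT(e.id). COUNT(col) of an all-NULL group is 0.
  1: ids {4, 10, 31} → COUNT(e.id)=3
  2: ids {21, 36} → COUNT(e.id)=2
  3: ids {16, 37} → COUNT(e.id)=2
  4: ids {3, 17, 27, 30, 32} → COUNT(e.id)=5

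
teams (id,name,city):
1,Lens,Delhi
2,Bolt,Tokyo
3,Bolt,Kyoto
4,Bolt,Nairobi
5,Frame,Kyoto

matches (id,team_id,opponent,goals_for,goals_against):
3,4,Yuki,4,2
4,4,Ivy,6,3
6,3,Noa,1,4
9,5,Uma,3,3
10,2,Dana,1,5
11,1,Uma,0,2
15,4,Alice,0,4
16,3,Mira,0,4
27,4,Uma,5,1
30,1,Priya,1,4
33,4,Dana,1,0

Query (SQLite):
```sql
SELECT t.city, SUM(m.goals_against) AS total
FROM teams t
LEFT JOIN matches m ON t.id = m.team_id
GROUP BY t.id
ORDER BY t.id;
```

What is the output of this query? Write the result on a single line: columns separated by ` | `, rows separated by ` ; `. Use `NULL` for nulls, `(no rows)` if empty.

Delhi | 6 ; Tokyo | 5 ; Kyoto | 8 ; Nairobi | 10 ; Kyoto | 3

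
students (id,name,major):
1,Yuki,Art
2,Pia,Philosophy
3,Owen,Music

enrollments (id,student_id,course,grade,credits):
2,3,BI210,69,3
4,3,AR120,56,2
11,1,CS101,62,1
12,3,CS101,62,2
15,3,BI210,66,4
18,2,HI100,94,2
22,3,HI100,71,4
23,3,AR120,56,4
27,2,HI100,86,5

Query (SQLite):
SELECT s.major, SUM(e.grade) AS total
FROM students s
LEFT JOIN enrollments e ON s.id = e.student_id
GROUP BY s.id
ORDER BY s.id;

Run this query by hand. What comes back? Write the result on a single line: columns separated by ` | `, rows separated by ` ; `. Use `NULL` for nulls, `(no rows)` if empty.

Art | 62 ; Philosophy | 180 ; Music | 380

LEFT JOIN keeps every students row; unmatched ones get NULL for enrollments columns.
Group by students.id and compute SUM(e.grade). SUM over an all-NULL group is NULL.
  1: ids {11} → SUM(e.grade)=62
  2: ids {18, 27} → SUM(e.grade)=180
  3: ids {2, 4, 12, 15, 22, 23} → SUM(e.grade)=380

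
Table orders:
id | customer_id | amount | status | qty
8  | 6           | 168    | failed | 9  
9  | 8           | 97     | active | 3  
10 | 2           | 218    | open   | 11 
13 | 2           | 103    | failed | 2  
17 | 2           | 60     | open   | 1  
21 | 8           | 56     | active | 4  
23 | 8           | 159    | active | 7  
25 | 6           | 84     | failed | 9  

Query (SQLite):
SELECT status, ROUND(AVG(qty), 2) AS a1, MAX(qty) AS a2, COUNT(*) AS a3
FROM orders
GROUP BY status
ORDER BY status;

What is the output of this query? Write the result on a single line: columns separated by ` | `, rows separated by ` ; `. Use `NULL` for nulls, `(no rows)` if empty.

Group orders by status.
Per group compute: ROUND(AVG(qty), 2), MAX(qty), COUNT(*).
  active: ids {9, 21, 23} → ROUND(AVG(qty), 2)=4.67, MAX(qty)=7, COUNT(*)=3
  failed: ids {8, 13, 25} → ROUND(AVG(qty), 2)=6.67, MAX(qty)=9, COUNT(*)=3
  open: ids {10, 17} → ROUND(AVG(qty), 2)=6, MAX(qty)=11, COUNT(*)=2

active | 4.67 | 7 | 3 ; failed | 6.67 | 9 | 3 ; open | 6 | 11 | 2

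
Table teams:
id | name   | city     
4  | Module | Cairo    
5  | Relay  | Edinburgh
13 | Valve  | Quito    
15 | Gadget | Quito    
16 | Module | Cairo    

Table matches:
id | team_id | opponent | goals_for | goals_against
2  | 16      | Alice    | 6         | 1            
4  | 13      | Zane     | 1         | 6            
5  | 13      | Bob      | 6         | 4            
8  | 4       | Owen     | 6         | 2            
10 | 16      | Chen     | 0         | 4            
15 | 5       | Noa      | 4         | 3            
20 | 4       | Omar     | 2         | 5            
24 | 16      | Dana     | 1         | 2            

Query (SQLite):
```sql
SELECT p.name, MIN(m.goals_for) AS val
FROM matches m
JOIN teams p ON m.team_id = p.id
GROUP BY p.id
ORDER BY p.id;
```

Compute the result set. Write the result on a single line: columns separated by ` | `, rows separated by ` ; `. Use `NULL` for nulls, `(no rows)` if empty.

Join each matches row to its teams via team_id.
Group joined rows by teams.id; compute MIN(m.goals_for) per group.
  4: ids {8, 20} → MIN(m.goals_for)=2
  5: ids {15} → MIN(m.goals_for)=4
  13: ids {4, 5} → MIN(m.goals_for)=1
  16: ids {2, 10, 24} → MIN(m.goals_for)=0

Module | 2 ; Relay | 4 ; Valve | 1 ; Module | 0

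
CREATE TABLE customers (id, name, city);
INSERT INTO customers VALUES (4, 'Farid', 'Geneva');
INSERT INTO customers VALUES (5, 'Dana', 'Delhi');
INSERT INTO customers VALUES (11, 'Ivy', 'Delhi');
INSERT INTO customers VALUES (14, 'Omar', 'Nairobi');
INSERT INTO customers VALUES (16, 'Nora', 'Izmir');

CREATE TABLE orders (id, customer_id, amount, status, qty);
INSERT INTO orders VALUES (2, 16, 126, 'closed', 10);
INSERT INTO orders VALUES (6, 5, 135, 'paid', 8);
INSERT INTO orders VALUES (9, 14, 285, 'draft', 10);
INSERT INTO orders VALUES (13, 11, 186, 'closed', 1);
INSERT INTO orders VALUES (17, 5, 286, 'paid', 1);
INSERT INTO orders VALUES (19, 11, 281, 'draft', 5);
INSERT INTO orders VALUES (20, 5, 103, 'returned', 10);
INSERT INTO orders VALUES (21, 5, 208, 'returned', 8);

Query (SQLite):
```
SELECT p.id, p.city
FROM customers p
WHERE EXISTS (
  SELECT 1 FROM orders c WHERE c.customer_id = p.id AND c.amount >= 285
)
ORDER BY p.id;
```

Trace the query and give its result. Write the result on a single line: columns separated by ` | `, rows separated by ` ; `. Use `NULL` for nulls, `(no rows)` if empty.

5 | Delhi ; 14 | Nairobi

For each customers row, check whether any orders with matching customer_id has amount >= 285.
Keep rows where that is true.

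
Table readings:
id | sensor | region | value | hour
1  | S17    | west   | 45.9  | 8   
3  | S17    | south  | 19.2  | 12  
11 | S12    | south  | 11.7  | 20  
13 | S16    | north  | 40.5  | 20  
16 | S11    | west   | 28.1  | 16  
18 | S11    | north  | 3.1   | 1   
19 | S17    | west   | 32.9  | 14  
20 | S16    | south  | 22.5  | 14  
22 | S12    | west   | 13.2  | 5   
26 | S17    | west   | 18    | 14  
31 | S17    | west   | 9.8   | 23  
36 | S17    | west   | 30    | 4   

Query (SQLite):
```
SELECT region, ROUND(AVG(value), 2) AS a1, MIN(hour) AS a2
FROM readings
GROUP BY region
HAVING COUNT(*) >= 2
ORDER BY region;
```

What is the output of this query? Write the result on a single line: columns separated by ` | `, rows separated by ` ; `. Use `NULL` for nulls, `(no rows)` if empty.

Group readings by region.
Per group compute: ROUND(AVG(value), 2), MIN(hour).
HAVING: drop groups with fewer than 2 rows.
  north: ids {13, 18} → ROUND(AVG(value), 2)=21.8, MIN(hour)=1
  south: ids {3, 11, 20} → ROUND(AVG(value), 2)=17.8, MIN(hour)=12
  west: ids {1, 16, 19, 22, 26, 31, 36} → ROUND(AVG(value), 2)=25.41, MIN(hour)=4

north | 21.8 | 1 ; south | 17.8 | 12 ; west | 25.41 | 4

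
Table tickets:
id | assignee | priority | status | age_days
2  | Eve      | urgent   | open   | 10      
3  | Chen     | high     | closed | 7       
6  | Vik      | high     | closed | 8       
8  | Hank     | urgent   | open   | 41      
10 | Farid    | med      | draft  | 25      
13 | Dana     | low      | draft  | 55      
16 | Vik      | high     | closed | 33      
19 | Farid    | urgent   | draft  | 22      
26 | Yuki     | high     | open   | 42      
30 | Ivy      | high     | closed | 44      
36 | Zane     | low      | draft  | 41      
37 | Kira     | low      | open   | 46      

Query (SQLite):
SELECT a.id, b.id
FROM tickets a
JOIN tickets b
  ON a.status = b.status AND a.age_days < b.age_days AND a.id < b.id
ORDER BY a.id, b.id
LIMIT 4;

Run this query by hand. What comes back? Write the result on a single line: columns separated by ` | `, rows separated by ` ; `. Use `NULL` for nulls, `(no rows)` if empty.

2 | 8 ; 2 | 26 ; 2 | 37 ; 3 | 6

Pairs (a,b) with same status, a.age_days < b.age_days, a.id < b.id.
status groups: closed:{3,6,16,30} draft:{10,13,19,36} open:{2,8,26,37}
Ordered by (a.id, b.id); first 4.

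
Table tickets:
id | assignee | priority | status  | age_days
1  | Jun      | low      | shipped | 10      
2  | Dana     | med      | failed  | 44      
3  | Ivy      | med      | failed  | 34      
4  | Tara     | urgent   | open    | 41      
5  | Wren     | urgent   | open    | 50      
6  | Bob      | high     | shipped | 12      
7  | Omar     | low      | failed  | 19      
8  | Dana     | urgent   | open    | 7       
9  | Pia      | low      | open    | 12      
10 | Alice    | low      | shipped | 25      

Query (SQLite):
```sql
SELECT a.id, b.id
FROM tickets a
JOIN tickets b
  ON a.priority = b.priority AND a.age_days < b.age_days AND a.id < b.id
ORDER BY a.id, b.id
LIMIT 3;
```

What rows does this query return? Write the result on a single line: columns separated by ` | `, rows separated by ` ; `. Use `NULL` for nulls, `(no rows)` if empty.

1 | 7 ; 1 | 9 ; 1 | 10

Pairs (a,b) with same priority, a.age_days < b.age_days, a.id < b.id.
priority groups: high:{6} low:{1,7,9,10} med:{2,3} urgent:{4,5,8}
Ordered by (a.id, b.id); first 3.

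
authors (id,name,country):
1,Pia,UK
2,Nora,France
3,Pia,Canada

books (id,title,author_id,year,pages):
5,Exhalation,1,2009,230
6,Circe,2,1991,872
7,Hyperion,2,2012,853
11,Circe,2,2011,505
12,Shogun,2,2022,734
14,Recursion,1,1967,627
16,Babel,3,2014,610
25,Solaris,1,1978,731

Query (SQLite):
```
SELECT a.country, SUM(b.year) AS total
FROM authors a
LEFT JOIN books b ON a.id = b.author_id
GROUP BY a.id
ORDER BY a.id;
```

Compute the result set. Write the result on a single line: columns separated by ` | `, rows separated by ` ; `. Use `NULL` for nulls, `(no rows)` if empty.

UK | 5954 ; France | 8036 ; Canada | 2014

LEFT JOIN keeps every authors row; unmatched ones get NULL for books columns.
Group by authors.id and compute SUM(b.year). SUM over an all-NULL group is NULL.
  1: ids {5, 14, 25} → SUM(b.year)=5954
  2: ids {6, 7, 11, 12} → SUM(b.year)=8036
  3: ids {16} → SUM(b.year)=2014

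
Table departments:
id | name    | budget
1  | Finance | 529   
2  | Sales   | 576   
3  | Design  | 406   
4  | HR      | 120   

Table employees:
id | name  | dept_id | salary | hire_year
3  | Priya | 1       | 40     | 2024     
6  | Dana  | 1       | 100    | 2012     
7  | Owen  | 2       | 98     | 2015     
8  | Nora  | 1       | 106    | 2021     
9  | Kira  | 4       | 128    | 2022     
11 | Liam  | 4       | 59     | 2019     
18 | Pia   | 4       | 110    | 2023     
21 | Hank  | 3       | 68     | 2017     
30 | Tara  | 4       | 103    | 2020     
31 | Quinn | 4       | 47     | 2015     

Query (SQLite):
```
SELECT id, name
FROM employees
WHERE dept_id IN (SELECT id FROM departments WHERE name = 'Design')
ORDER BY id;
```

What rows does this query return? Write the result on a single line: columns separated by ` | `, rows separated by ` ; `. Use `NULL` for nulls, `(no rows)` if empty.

21 | Hank

Inner query: departments.id where name = 'Design'.
Outer: keep employees rows whose dept_id is in that set.
Inner query → {3}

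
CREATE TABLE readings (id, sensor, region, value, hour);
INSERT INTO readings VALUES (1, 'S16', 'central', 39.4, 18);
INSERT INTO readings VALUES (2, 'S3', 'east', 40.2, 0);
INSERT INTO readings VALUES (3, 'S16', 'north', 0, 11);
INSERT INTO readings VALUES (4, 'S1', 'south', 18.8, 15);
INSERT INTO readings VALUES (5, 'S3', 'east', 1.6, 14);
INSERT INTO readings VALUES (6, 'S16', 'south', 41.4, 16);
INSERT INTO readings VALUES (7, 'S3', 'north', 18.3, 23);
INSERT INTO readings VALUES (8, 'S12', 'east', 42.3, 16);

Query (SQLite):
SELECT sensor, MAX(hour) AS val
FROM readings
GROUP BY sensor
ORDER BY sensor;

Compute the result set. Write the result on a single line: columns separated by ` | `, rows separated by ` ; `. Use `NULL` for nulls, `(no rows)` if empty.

Partition readings by sensor; compute MAX(hour) within each group.
  S1: ids {4} → MAX(hour)=15
  S12: ids {8} → MAX(hour)=16
  S16: ids {1, 3, 6} → MAX(hour)=18
  S3: ids {2, 5, 7} → MAX(hour)=23

S1 | 15 ; S12 | 16 ; S16 | 18 ; S3 | 23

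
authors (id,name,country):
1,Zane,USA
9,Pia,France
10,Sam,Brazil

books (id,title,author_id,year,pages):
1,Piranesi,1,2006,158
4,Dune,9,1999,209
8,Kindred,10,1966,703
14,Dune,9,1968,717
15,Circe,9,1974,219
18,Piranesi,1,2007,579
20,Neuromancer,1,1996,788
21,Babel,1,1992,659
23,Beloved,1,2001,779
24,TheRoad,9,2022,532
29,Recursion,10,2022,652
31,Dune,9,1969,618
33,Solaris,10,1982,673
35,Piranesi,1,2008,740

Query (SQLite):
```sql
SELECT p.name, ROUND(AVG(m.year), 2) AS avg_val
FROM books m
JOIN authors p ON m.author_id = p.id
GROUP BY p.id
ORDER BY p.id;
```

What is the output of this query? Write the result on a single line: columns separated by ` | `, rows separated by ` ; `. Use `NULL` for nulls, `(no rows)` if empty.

Zane | 2001.67 ; Pia | 1986.4 ; Sam | 1990

Join each books row to its authors via author_id.
Group joined rows by authors.id; compute ROUND(AVG(m.year), 2) per group.
  1: ids {1, 18, 20, 21, 23, 35} → ROUND(AVG(m.year), 2)=2001.67
  9: ids {4, 14, 15, 24, 31} → ROUND(AVG(m.year), 2)=1986.4
  10: ids {8, 29, 33} → ROUND(AVG(m.year), 2)=1990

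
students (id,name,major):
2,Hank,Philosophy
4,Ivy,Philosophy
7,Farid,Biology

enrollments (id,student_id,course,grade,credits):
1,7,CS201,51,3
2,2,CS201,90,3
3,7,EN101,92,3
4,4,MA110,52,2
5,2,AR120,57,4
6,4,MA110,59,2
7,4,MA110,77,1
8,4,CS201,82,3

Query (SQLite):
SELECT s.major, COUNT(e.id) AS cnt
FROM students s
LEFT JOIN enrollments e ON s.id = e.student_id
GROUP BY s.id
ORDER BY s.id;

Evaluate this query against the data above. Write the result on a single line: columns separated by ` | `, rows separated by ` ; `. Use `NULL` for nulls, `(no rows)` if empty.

LEFT JOIN keeps every students row; unmatched ones get NULL for enrollments columns.
Group by students.id and compute COUNT(e.id). COUNT(col) of an all-NULL group is 0.
  2: ids {2, 5} → COUNT(e.id)=2
  4: ids {4, 6, 7, 8} → COUNT(e.id)=4
  7: ids {1, 3} → COUNT(e.id)=2

Philosophy | 2 ; Philosophy | 4 ; Biology | 2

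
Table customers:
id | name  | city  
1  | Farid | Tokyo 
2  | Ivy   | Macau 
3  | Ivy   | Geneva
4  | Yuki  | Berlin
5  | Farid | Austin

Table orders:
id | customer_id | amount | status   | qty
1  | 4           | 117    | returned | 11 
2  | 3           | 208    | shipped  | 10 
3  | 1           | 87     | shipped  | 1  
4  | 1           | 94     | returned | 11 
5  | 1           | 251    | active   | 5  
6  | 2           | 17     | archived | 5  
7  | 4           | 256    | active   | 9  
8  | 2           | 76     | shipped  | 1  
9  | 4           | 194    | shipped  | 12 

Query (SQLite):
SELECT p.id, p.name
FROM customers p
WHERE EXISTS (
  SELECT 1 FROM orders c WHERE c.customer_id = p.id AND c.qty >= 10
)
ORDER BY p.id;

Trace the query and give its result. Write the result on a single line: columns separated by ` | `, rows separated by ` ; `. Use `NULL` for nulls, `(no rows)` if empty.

1 | Farid ; 3 | Ivy ; 4 | Yuki

For each customers row, check whether any orders with matching customer_id has qty >= 10.
Keep rows where that is true.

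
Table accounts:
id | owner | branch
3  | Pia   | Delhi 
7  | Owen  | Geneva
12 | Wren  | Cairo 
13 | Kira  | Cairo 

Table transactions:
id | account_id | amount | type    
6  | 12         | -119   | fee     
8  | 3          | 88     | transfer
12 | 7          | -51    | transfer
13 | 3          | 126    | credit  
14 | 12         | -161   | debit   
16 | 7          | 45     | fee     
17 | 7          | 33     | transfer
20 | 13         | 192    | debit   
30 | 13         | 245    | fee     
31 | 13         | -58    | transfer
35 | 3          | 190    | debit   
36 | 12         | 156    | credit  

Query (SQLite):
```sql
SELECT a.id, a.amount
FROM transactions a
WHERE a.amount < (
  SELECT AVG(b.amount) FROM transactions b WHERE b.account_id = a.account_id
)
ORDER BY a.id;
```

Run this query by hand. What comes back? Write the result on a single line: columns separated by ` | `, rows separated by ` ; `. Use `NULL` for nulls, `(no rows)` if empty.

For each transactions row a, compute AVG(amount) over rows sharing a.account_id.
Keep row a if a.amount < that per-group AVG.
  account_id=3: AVG(amount) = 134.666667
  account_id=7: AVG(amount) = 9.0
  account_id=12: AVG(amount) = -41.333333
  account_id=13: AVG(amount) = 126.333333

6 | -119 ; 8 | 88 ; 12 | -51 ; 13 | 126 ; 14 | -161 ; 31 | -58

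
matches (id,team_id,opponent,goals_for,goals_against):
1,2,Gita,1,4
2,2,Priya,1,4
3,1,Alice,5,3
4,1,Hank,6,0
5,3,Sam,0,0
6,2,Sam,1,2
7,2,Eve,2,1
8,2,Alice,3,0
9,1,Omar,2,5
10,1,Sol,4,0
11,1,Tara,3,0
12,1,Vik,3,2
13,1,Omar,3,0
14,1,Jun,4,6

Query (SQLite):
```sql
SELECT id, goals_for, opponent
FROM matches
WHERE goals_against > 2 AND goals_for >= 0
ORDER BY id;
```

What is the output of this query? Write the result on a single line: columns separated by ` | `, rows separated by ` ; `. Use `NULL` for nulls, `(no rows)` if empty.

goals_against > 2: ids {1, 2, 3, 9, 14}
goals_for >= 0: ids {1, 2, 3, 4, 5, 6, 7, 8, 9, 10, 11, 12, 13, 14}
Combine with AND.

1 | 1 | Gita ; 2 | 1 | Priya ; 3 | 5 | Alice ; 9 | 2 | Omar ; 14 | 4 | Jun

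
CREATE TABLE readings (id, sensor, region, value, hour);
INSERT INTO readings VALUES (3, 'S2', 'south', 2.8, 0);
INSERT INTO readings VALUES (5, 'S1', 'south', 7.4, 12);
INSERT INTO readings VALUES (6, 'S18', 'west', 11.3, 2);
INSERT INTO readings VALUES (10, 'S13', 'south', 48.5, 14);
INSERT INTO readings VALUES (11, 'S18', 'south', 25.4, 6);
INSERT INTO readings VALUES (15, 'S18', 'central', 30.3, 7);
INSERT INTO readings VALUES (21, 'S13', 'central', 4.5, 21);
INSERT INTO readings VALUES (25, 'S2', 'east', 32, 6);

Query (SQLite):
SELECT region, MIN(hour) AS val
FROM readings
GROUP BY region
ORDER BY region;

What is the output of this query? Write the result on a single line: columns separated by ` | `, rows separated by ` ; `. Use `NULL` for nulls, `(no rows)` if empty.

central | 7 ; east | 6 ; south | 0 ; west | 2

Partition readings by region; compute MIN(hour) within each group.
  central: ids {15, 21} → MIN(hour)=7
  east: ids {25} → MIN(hour)=6
  south: ids {3, 5, 10, 11} → MIN(hour)=0
  west: ids {6} → MIN(hour)=2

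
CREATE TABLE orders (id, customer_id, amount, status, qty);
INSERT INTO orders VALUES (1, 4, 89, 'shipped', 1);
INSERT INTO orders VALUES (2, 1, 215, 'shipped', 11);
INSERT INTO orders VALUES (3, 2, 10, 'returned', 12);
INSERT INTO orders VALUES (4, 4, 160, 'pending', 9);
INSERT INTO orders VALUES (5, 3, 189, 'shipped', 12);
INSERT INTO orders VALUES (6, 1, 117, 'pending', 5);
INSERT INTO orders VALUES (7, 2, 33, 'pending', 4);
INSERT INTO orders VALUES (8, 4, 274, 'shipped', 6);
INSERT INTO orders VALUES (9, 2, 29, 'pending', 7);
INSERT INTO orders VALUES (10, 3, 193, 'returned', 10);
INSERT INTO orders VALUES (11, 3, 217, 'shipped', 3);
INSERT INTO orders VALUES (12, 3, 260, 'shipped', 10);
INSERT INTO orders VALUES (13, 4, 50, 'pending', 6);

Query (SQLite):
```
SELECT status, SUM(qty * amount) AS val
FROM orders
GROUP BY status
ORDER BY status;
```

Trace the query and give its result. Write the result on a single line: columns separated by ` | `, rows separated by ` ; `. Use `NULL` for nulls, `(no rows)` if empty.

pending | 2660 ; returned | 2050 ; shipped | 9617

For each row compute qty * amount.
Group by status; take SUM of the expression per group.
  pending: ids {4, 6, 7, 9, 13} → SUM(qty * amount)=2660
  returned: ids {3, 10} → SUM(qty * amount)=2050
  shipped: ids {1, 2, 5, 8, 11, 12} → SUM(qty * amount)=9617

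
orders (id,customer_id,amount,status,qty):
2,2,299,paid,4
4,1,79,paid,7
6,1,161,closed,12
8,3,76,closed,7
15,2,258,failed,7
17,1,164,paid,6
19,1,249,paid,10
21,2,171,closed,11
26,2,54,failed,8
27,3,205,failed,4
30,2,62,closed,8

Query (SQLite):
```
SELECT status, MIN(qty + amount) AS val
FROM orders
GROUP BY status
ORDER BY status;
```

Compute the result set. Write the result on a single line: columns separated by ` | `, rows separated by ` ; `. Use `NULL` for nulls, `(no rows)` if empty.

For each row compute qty + amount.
Group by status; take MIN of the expression per group.
  closed: ids {6, 8, 21, 30} → MIN(qty + amount)=70
  failed: ids {15, 26, 27} → MIN(qty + amount)=62
  paid: ids {2, 4, 17, 19} → MIN(qty + amount)=86

closed | 70 ; failed | 62 ; paid | 86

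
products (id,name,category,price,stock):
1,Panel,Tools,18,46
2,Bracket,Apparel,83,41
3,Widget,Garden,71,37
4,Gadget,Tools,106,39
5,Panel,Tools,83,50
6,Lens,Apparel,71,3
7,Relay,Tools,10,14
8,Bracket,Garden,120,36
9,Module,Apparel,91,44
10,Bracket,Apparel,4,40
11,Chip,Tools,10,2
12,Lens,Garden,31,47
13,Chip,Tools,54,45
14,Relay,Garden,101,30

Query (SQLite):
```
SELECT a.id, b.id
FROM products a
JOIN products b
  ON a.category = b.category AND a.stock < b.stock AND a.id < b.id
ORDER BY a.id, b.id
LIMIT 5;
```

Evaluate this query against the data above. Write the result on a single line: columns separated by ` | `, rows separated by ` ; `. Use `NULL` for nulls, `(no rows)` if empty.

1 | 5 ; 2 | 9 ; 3 | 12 ; 4 | 5 ; 4 | 13

Pairs (a,b) with same category, a.stock < b.stock, a.id < b.id.
category groups: Apparel:{2,6,9,10} Garden:{3,8,12,14} Tools:{1,4,5,7,11,13}
Ordered by (a.id, b.id); first 5.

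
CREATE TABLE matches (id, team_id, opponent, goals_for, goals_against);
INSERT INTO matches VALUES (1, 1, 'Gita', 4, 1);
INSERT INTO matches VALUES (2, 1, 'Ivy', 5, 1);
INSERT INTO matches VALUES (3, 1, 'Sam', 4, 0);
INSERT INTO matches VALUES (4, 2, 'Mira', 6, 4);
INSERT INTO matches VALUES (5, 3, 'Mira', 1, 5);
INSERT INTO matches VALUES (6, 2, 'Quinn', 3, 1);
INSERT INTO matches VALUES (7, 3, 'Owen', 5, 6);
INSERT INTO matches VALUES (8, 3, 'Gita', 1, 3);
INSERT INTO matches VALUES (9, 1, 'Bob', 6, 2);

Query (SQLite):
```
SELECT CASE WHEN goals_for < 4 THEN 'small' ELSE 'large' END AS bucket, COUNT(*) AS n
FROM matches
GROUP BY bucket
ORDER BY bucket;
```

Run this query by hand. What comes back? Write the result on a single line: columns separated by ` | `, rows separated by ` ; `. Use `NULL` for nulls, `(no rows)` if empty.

large | 6 ; small | 3

Bucket rows by goals_for < 4 → 'small' else 'large'; count each bucket.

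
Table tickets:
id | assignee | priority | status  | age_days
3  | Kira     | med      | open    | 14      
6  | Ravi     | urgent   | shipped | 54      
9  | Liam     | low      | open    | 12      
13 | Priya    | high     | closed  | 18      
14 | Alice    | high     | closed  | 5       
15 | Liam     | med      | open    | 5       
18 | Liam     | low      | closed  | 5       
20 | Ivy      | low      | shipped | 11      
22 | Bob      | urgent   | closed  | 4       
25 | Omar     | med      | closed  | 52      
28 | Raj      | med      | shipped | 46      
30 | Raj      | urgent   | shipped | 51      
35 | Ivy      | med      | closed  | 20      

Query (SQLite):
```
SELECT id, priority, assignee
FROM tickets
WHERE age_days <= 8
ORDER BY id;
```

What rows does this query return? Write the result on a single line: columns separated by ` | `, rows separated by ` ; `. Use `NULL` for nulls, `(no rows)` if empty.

14 | high | Alice ; 15 | med | Liam ; 18 | low | Liam ; 22 | urgent | Bob

age_days <= 8: ids {14, 15, 18, 22}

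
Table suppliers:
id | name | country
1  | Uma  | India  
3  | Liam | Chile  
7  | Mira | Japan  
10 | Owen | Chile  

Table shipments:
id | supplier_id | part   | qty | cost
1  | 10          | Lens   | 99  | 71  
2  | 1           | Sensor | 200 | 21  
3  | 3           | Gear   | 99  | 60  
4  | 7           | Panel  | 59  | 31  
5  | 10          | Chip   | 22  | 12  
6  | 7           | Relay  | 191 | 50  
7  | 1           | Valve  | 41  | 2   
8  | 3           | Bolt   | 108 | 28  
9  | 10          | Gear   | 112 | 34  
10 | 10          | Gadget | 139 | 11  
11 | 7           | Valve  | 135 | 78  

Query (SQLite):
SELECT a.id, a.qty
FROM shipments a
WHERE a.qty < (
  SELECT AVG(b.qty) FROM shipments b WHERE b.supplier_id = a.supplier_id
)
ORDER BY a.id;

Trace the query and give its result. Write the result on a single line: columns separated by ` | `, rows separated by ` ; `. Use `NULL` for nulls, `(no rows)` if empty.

For each shipments row a, compute AVG(qty) over rows sharing a.supplier_id.
Keep row a if a.qty < that per-group AVG.
  supplier_id=1: AVG(qty) = 120.5
  supplier_id=3: AVG(qty) = 103.5
  supplier_id=7: AVG(qty) = 128.333333
  supplier_id=10: AVG(qty) = 93.0

3 | 99 ; 4 | 59 ; 5 | 22 ; 7 | 41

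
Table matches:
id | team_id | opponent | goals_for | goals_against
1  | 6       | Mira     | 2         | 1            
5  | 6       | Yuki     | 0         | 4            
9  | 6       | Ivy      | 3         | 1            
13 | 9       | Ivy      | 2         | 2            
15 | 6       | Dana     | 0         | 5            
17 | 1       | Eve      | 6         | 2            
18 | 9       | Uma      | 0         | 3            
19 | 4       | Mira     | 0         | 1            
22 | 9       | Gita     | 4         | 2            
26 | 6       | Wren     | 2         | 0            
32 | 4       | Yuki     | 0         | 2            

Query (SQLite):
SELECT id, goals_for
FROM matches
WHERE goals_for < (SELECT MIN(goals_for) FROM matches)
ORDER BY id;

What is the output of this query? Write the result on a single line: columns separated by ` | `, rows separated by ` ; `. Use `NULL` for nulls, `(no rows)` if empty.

Scalar subquery: MIN(goals_for) over all matches rows = 0.
Keep rows where goals_for < that value.

(no rows)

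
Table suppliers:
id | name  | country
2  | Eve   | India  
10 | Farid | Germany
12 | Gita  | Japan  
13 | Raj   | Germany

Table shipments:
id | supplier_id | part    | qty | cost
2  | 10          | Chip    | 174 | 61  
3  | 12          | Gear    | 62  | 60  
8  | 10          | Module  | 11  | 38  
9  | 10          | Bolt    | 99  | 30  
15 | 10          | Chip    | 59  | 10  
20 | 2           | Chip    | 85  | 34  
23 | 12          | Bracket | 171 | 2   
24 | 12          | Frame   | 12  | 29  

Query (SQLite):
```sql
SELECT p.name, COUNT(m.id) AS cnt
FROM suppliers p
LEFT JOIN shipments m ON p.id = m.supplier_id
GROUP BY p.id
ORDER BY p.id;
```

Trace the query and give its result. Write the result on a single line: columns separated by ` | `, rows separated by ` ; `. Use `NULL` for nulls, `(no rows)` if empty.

Eve | 1 ; Farid | 4 ; Gita | 3 ; Raj | 0

LEFT JOIN keeps every suppliers row; unmatched ones get NULL for shipments columns.
Group by suppliers.id and compute COUNT(m.id). COUNT(col) of an all-NULL group is 0.
  2: ids {20} → COUNT(m.id)=1
  10: ids {2, 8, 9, 15} → COUNT(m.id)=4
  12: ids {3, 23, 24} → COUNT(m.id)=3
  13: ids {—} → COUNT(m.id)=0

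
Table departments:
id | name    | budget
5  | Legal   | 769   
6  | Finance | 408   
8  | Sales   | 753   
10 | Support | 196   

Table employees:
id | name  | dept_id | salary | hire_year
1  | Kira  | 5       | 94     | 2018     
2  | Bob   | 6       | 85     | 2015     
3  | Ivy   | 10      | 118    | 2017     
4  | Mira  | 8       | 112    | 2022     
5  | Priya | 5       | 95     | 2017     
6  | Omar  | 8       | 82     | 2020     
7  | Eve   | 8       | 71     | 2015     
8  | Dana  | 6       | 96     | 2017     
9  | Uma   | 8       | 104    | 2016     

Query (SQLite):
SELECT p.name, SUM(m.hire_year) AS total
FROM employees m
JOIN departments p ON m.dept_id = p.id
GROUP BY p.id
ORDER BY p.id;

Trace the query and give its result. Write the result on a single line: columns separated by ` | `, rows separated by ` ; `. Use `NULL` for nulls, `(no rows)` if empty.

Join each employees row to its departments via dept_id.
Group joined rows by departments.id; compute SUM(m.hire_year) per group.
  5: ids {1, 5} → SUM(m.hire_year)=4035
  6: ids {2, 8} → SUM(m.hire_year)=4032
  8: ids {4, 6, 7, 9} → SUM(m.hire_year)=8073
  10: ids {3} → SUM(m.hire_year)=2017

Legal | 4035 ; Finance | 4032 ; Sales | 8073 ; Support | 2017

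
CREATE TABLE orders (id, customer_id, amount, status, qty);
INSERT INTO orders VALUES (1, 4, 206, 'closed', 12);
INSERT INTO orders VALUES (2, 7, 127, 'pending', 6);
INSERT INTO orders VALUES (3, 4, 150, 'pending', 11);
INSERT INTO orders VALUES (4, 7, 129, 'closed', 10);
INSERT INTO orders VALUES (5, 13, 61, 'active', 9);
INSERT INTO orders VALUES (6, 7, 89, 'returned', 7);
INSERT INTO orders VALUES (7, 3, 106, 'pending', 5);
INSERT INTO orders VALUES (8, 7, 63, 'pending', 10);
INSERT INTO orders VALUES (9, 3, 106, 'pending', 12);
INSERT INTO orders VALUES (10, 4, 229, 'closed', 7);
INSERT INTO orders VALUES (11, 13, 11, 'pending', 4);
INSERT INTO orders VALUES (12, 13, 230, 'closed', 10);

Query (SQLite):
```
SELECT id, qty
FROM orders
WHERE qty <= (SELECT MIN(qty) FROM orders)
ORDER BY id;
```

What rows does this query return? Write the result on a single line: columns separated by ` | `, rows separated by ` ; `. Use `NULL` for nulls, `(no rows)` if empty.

11 | 4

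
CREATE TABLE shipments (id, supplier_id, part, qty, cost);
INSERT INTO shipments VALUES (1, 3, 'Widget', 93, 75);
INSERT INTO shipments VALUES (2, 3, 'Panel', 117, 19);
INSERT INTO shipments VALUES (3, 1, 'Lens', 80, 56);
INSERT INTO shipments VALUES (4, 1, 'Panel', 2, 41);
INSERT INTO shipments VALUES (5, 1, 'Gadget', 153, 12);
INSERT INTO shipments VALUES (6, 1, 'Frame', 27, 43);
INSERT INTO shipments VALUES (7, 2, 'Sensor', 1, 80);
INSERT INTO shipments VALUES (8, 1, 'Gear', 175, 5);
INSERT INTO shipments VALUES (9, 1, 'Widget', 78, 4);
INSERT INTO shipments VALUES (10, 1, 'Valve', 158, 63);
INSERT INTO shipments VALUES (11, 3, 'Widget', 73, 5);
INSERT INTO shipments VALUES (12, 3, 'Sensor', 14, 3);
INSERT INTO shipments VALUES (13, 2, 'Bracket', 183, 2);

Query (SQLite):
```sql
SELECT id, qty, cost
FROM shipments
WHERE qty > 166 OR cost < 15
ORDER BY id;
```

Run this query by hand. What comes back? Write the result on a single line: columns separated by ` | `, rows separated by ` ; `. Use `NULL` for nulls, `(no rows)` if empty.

qty > 166: ids {8, 13}
cost < 15: ids {5, 8, 9, 11, 12, 13}
Combine with OR.

5 | 153 | 12 ; 8 | 175 | 5 ; 9 | 78 | 4 ; 11 | 73 | 5 ; 12 | 14 | 3 ; 13 | 183 | 2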